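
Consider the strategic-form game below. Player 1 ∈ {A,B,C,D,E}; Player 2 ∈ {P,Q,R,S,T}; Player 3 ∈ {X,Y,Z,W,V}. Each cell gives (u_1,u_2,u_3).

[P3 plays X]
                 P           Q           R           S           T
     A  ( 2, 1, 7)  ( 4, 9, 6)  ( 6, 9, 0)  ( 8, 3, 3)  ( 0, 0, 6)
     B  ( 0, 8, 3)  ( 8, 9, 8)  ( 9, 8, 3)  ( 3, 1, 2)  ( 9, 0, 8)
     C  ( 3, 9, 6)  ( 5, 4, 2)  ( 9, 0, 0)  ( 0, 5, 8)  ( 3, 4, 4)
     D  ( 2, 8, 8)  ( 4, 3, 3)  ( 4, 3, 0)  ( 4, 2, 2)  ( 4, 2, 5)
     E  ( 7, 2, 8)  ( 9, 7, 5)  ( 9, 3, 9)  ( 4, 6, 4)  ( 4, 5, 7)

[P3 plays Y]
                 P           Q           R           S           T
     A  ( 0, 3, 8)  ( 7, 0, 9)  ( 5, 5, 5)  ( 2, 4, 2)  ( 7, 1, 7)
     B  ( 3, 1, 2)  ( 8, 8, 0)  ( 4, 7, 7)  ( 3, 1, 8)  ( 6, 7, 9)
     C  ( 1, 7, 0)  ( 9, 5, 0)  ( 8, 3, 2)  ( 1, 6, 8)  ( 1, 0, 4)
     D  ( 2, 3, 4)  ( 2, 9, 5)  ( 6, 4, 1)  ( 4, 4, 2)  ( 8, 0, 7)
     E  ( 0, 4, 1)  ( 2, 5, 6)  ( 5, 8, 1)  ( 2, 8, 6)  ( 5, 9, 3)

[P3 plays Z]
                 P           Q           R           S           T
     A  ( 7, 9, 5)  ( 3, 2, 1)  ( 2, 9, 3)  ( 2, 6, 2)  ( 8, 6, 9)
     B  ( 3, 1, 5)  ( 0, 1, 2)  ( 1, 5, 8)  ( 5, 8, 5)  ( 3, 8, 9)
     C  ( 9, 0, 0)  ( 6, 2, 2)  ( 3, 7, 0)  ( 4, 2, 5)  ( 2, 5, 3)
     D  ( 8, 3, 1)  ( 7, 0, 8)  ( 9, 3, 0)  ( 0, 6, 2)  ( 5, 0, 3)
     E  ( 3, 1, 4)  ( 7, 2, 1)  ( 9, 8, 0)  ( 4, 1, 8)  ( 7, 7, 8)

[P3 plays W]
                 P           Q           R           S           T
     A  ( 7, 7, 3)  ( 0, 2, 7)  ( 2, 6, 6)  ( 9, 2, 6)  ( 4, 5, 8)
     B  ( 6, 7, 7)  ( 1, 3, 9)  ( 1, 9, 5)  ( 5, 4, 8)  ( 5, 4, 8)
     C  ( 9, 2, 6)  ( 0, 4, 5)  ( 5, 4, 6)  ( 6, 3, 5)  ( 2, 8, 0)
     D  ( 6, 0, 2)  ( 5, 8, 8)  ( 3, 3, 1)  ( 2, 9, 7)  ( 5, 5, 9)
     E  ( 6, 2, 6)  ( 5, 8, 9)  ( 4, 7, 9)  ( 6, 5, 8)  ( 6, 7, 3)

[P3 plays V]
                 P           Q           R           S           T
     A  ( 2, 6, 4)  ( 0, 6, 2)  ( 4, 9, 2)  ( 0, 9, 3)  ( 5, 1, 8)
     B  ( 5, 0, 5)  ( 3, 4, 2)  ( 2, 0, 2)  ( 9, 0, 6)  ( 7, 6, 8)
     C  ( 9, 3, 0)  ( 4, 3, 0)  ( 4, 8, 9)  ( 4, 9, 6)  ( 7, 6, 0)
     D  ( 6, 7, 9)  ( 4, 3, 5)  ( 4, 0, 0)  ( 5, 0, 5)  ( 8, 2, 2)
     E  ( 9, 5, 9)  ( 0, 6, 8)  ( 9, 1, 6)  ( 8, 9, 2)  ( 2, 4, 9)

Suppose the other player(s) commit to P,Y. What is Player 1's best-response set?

argmax u_1 = {B}

u_1(A vs P,Y) = 0
u_1(B vs P,Y) = 3
u_1(C vs P,Y) = 1
u_1(D vs P,Y) = 2
u_1(E vs P,Y) = 0
max payoff 3 at {B}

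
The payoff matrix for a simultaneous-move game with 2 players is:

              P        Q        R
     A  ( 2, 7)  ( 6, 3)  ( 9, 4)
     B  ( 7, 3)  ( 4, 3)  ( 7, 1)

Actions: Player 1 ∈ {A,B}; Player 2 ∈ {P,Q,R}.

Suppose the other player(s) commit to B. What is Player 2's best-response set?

P2 best: {P,Q}

u_2(P vs B) = 3
u_2(Q vs B) = 3
u_2(R vs B) = 1
max payoff 3 at {P,Q}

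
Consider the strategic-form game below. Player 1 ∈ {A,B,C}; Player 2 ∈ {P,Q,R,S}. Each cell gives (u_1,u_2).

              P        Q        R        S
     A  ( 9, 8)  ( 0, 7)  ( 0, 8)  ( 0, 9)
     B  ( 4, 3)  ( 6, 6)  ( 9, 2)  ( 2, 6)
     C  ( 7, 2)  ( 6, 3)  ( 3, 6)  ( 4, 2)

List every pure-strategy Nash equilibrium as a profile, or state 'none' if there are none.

PSNE = {(B,Q)}

(A,P): not NE [P2→S gives 9>8]
(A,Q): not NE [P1→C gives 6>0; P2→S gives 9>7]
(A,R): not NE [P1→B gives 9>0; P2→S gives 9>8]
(A,S): not NE [P1→C gives 4>0]
(B,P): not NE [P1→A gives 9>4; P2→S gives 6>3]
(B,Q): NE
(B,R): not NE [P2→S gives 6>2]
(B,S): not NE [P1→C gives 4>2]
(C,P): not NE [P1→A gives 9>7; P2→R gives 6>2]
(C,Q): not NE [P2→R gives 6>3]
(C,R): not NE [P1→B gives 9>3]
(C,S): not NE [P2→R gives 6>2]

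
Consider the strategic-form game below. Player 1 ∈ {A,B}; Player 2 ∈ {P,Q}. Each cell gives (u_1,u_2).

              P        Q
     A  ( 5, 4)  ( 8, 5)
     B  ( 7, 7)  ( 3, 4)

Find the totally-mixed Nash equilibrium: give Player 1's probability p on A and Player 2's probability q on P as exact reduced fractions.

P1 indiff ⇒ q·5+(1-q)·8 = q·7+(1-q)·3 ⇒ q(-2) = (1-q)(-5) ⇒ q = 5/7
P2 indiff ⇒ p·4+(1-p)·7 = p·5+(1-p)·4 ⇒ p(-1) = (1-p)(-3) ⇒ p = 3/4

P1 mixes 3/4 on A; P2 mixes 5/7 on P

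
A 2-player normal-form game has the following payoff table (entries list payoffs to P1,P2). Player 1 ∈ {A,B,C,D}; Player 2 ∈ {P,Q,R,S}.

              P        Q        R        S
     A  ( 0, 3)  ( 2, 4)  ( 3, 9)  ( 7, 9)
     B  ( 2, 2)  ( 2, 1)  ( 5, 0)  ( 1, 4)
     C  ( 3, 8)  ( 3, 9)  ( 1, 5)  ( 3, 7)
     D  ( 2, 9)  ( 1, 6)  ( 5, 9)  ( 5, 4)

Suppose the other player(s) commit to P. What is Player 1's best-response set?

u_1(A vs P) = 0
u_1(B vs P) = 2
u_1(C vs P) = 3
u_1(D vs P) = 2
max payoff 3 at {C}

BR_1 = {C}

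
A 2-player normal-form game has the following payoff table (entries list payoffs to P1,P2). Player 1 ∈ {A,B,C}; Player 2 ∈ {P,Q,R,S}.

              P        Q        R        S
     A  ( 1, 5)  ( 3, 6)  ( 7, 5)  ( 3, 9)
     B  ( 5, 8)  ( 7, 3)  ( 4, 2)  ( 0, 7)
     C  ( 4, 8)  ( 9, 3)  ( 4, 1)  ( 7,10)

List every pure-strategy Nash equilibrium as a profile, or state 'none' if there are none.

NE set: (B,P), (C,S)

(A,P): not NE [P1→B gives 5>1; P2→S gives 9>5]
(A,Q): not NE [P1→C gives 9>3; P2→S gives 9>6]
(A,R): not NE [P2→S gives 9>5]
(A,S): not NE [P1→C gives 7>3]
(B,P): NE
(B,Q): not NE [P1→C gives 9>7; P2→P gives 8>3]
(B,R): not NE [P1→A gives 7>4; P2→P gives 8>2]
(B,S): not NE [P1→C gives 7>0; P2→P gives 8>7]
(C,P): not NE [P1→B gives 5>4; P2→S gives 10>8]
(C,Q): not NE [P2→S gives 10>3]
(C,R): not NE [P1→A gives 7>4; P2→S gives 10>1]
(C,S): NE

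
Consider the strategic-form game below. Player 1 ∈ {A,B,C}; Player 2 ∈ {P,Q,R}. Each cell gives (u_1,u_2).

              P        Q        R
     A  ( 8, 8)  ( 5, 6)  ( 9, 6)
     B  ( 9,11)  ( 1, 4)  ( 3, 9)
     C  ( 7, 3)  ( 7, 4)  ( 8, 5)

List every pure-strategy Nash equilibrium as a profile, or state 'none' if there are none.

Nash profiles: (B,P)

(A,P): not NE [P1→B gives 9>8]
(A,Q): not NE [P1→C gives 7>5; P2→P gives 8>6]
(A,R): not NE [P2→P gives 8>6]
(B,P): NE
(B,Q): not NE [P1→C gives 7>1; P2→P gives 11>4]
(B,R): not NE [P1→A gives 9>3; P2→P gives 11>9]
(C,P): not NE [P1→B gives 9>7; P2→R gives 5>3]
(C,Q): not NE [P2→R gives 5>4]
(C,R): not NE [P1→A gives 9>8]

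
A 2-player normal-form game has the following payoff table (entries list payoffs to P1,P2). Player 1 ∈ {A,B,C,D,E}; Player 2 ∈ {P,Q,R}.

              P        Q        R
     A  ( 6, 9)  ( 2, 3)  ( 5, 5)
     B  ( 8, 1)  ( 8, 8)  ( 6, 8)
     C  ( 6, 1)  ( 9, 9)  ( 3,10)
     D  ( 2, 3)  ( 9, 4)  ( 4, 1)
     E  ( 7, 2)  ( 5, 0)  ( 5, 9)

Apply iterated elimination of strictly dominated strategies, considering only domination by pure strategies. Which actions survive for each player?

P1 drop A (B beats it: P:8>6 Q:8>2 R:6>5)
P1 drop E (B beats it: P:8>7 Q:8>5 R:6>5)
P2 drop P (Q beats it: B:8>1 C:9>1 D:4>3)
P1→{B,C,D} P2→{Q,R}

Survivors P1:{B,C,D} P2:{Q,R}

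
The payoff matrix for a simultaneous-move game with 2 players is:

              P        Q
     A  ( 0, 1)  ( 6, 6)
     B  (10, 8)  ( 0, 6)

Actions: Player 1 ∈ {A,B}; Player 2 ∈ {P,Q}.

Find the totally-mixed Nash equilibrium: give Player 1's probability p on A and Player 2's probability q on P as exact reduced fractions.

(p,q) = (2/7, 3/8)

P1 indiff ⇒ q·0+(1-q)·6 = q·10+(1-q)·0 ⇒ q(-10) = (1-q)(-6) ⇒ q = 3/8
P2 indiff ⇒ p·1+(1-p)·8 = p·6+(1-p)·6 ⇒ p(-5) = (1-p)(-2) ⇒ p = 2/7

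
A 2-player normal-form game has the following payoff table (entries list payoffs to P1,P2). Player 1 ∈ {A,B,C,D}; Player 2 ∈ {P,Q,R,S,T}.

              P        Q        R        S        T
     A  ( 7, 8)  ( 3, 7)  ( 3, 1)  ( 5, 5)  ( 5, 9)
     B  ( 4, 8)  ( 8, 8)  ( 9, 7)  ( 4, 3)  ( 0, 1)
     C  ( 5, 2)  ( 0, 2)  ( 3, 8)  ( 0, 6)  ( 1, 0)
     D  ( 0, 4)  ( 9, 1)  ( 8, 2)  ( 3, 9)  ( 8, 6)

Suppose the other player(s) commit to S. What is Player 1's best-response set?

u_1(A vs S) = 5
u_1(B vs S) = 4
u_1(C vs S) = 0
u_1(D vs S) = 3
max payoff 5 at {A}

P1 best: {A}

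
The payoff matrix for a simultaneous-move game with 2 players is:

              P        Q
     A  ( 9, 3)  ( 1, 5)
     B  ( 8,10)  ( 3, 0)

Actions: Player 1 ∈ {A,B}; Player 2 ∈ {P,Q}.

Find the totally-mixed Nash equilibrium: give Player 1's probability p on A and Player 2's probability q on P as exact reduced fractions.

P1 indiff ⇒ q·9+(1-q)·1 = q·8+(1-q)·3 ⇒ q(1) = (1-q)(2) ⇒ q = 2/3
P2 indiff ⇒ p·3+(1-p)·10 = p·5+(1-p)·0 ⇒ p(-2) = (1-p)(-10) ⇒ p = 5/6

P1 mixes 5/6 on A; P2 mixes 2/3 on P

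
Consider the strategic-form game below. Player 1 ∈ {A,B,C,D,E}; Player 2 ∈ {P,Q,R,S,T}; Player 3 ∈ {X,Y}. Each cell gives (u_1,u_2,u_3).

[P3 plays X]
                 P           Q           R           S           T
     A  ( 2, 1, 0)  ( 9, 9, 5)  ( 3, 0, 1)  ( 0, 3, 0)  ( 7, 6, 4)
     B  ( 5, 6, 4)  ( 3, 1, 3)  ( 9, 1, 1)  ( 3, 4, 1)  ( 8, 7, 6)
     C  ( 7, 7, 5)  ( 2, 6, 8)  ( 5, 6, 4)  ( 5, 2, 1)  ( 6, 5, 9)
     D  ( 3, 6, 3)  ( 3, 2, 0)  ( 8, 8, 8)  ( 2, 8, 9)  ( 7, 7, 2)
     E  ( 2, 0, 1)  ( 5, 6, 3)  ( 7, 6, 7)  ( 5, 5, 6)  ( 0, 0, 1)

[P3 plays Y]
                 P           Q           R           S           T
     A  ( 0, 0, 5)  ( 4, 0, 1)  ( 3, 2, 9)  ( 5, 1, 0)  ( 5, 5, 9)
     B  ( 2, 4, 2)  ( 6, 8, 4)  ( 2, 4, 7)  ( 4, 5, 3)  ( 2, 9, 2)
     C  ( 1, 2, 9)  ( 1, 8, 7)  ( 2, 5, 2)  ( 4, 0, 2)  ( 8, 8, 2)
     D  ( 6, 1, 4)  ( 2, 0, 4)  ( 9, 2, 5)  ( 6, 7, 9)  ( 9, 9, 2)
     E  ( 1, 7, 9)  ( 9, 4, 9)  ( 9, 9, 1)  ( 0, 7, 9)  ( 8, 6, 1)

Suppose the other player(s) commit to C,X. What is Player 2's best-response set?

u_2(P vs C,X) = 7
u_2(Q vs C,X) = 6
u_2(R vs C,X) = 6
u_2(S vs C,X) = 2
u_2(T vs C,X) = 5
max payoff 7 at {P}

argmax u_2 = {P}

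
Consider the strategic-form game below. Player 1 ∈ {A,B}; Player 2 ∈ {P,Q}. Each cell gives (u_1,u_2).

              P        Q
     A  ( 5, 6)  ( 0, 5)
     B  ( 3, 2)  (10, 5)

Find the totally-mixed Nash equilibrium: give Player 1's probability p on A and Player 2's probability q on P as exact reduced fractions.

P1 indiff ⇒ q·5+(1-q)·0 = q·3+(1-q)·10 ⇒ q(2) = (1-q)(10) ⇒ q = 5/6
P2 indiff ⇒ p·6+(1-p)·2 = p·5+(1-p)·5 ⇒ p(1) = (1-p)(3) ⇒ p = 3/4

p=3/4, q=5/6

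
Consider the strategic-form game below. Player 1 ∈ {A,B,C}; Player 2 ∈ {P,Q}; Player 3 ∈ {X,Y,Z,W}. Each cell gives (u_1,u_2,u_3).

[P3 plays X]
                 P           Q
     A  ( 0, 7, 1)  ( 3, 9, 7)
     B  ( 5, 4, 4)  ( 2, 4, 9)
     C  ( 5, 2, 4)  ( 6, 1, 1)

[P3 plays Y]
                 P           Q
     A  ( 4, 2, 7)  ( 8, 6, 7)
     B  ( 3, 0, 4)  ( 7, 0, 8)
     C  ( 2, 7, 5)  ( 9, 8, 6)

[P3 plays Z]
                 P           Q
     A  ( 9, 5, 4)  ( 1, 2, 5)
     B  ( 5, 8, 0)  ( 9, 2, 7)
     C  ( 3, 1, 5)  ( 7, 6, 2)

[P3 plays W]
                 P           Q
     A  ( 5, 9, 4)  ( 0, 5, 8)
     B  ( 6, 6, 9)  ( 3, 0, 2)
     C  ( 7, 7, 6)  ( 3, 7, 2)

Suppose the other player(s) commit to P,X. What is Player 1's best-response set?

BR_1 = {B,C}

u_1(A vs P,X) = 0
u_1(B vs P,X) = 5
u_1(C vs P,X) = 5
max payoff 5 at {B,C}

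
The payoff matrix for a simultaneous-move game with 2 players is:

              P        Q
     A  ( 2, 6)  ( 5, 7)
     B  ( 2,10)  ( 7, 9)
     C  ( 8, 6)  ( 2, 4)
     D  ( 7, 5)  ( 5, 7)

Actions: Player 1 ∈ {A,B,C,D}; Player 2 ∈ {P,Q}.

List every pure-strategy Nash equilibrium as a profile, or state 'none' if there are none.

(A,P): not NE [P1→C gives 8>2; P2→Q gives 7>6]
(A,Q): not NE [P1→B gives 7>5]
(B,P): not NE [P1→C gives 8>2]
(B,Q): not NE [P2→P gives 10>9]
(C,P): NE
(C,Q): not NE [P1→B gives 7>2; P2→P gives 6>4]
(D,P): not NE [P1→C gives 8>7; P2→Q gives 7>5]
(D,Q): not NE [P1→B gives 7>5]

Nash profiles: (C,P)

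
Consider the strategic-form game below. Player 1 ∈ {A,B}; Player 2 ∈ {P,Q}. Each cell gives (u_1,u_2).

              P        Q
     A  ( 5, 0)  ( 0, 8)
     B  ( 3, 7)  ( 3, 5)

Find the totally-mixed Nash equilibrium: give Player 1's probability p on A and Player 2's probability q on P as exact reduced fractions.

P1 indiff ⇒ q·5+(1-q)·0 = q·3+(1-q)·3 ⇒ q(2) = (1-q)(3) ⇒ q = 3/5
P2 indiff ⇒ p·0+(1-p)·7 = p·8+(1-p)·5 ⇒ p(-8) = (1-p)(-2) ⇒ p = 1/5

p=1/5, q=3/5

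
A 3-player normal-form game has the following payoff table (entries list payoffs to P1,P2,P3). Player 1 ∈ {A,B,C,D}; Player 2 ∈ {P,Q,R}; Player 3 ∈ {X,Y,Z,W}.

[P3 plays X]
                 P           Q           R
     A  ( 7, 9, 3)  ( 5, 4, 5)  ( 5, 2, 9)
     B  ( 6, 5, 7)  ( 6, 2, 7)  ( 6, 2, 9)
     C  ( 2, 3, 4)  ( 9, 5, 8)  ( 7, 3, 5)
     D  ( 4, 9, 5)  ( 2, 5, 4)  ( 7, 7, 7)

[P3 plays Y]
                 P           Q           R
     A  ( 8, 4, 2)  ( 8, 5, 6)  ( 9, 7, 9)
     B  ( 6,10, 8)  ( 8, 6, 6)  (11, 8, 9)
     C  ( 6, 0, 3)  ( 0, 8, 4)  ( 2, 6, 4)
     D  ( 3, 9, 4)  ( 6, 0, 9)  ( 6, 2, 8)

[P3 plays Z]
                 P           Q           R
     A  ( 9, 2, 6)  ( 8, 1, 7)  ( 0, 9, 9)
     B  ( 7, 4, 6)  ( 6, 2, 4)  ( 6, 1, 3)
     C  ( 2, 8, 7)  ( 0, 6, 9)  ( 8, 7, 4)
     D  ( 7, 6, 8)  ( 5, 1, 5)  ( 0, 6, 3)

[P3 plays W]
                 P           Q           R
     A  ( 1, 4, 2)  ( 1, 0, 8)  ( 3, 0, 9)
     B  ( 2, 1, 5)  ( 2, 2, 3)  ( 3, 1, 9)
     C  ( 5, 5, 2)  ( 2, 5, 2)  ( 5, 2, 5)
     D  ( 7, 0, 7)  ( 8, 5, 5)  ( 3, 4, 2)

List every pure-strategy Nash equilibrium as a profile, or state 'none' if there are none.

(A,P,X): not NE [P3→Z gives 6>3]
(A,P,Y): not NE [P2→R gives 7>4; P3→Z gives 6>2]
(A,P,Z): not NE [P2→R gives 9>2]
(A,P,W): not NE [P1→D gives 7>1; P3→Z gives 6>2]
(A,Q,X): not NE [P1→C gives 9>5; P2→P gives 9>4; P3→W gives 8>5]
(A,Q,Y): not NE [P2→R gives 7>5; P3→W gives 8>6]
(A,Q,Z): not NE [P2→R gives 9>1; P3→W gives 8>7]
(A,Q,W): not NE [P1→D gives 8>1; P2→P gives 4>0]
(A,R,X): not NE [P1→D gives 7>5; P2→P gives 9>2]
(A,R,Y): not NE [P1→B gives 11>9]
(A,R,Z): not NE [P1→C gives 8>0]
(A,R,W): not NE [P1→C gives 5>3; P2→P gives 4>0]
(B,P,X): not NE [P1→A gives 7>6; P3→Y gives 8>7]
(B,P,Y): not NE [P1→A gives 8>6]
(B,P,Z): not NE [P1→A gives 9>7; P3→Y gives 8>6]
(B,P,W): not NE [P1→D gives 7>2; P2→Q gives 2>1; P3→Y gives 8>5]
(B,Q,X): not NE [P1→C gives 9>6; P2→P gives 5>2]
(B,Q,Y): not NE [P2→P gives 10>6; P3→X gives 7>6]
(B,Q,Z): not NE [P1→A gives 8>6; P2→P gives 4>2; P3→X gives 7>4]
(B,Q,W): not NE [P1→D gives 8>2; P3→X gives 7>3]
(B,R,X): not NE [P1→D gives 7>6; P2→P gives 5>2]
(B,R,Y): not NE [P2→P gives 10>8]
(B,R,Z): not NE [P1→C gives 8>6; P2→P gives 4>1; P3→W gives 9>3]
(B,R,W): not NE [P1→C gives 5>3; P2→Q gives 2>1]
(C,P,X): not NE [P1→A gives 7>2; P2→Q gives 5>3; P3→Z gives 7>4]
(C,P,Y): not NE [P1→A gives 8>6; P2→Q gives 8>0; P3→Z gives 7>3]
(C,P,Z): not NE [P1→A gives 9>2]
(C,P,W): not NE [P1→D gives 7>5; P3→Z gives 7>2]
(C,Q,X): not NE [P3→Z gives 9>8]
(C,Q,Y): not NE [P1→B gives 8>0; P3→Z gives 9>4]
(C,Q,Z): not NE [P1→A gives 8>0; P2→P gives 8>6]
(C,Q,W): not NE [P1→D gives 8>2; P3→Z gives 9>2]
(C,R,X): not NE [P2→Q gives 5>3]
(C,R,Y): not NE [P1→B gives 11>2; P2→Q gives 8>6; P3→W gives 5>4]
(C,R,Z): not NE [P2→P gives 8>7; P3→W gives 5>4]
(C,R,W): not NE [P2→Q gives 5>2]
(D,P,X): not NE [P1→A gives 7>4; P3→Z gives 8>5]
(D,P,Y): not NE [P1→A gives 8>3; P3→Z gives 8>4]
(D,P,Z): not NE [P1→A gives 9>7]
(D,P,W): not NE [P2→Q gives 5>0; P3→Z gives 8>7]
(D,Q,X): not NE [P1→C gives 9>2; P2→P gives 9>5; P3→Y gives 9>4]
(D,Q,Y): not NE [P1→B gives 8>6; P2→P gives 9>0]
(D,Q,Z): not NE [P1→A gives 8>5; P2→R gives 6>1; P3→Y gives 9>5]
(D,Q,W): not NE [P3→Y gives 9>5]
(D,R,X): not NE [P2→P gives 9>7; P3→Y gives 8>7]
(D,R,Y): not NE [P1→B gives 11>6; P2→P gives 9>2]
(D,R,Z): not NE [P1→C gives 8>0; P3→Y gives 8>3]
(D,R,W): not NE [P1→C gives 5>3; P2→Q gives 5>4; P3→Y gives 8>2]

No pure NE.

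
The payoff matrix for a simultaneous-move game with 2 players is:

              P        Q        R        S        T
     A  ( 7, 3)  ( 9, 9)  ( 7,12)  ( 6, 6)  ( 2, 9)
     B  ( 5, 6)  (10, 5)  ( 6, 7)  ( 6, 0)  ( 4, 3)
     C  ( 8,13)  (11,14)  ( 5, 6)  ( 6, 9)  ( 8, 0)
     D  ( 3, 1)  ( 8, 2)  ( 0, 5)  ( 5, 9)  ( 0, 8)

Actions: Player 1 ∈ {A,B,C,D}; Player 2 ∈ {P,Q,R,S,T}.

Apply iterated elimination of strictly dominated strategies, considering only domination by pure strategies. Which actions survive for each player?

Remaining: P1:{A,B,C} P2:{P,Q,R}

P1 drop D (A beats it: P:7>3 Q:9>8 R:7>0 S:6>5 T:2>0)
P2 drop S (Q beats it: A:9>6 B:5>0 C:14>9)
P2 drop T (R beats it: A:12>9 B:7>3 C:6>0)
P1→{A,B,C} P2→{P,Q,R}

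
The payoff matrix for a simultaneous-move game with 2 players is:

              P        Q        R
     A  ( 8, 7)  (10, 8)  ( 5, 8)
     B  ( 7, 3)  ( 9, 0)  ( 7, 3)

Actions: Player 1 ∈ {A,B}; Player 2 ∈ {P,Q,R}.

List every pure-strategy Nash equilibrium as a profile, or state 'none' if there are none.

(A,P): not NE [P2→R gives 8>7]
(A,Q): NE
(A,R): not NE [P1→B gives 7>5]
(B,P): not NE [P1→A gives 8>7]
(B,Q): not NE [P1→A gives 10>9; P2→R gives 3>0]
(B,R): NE

PSNE = {(A,Q), (B,R)}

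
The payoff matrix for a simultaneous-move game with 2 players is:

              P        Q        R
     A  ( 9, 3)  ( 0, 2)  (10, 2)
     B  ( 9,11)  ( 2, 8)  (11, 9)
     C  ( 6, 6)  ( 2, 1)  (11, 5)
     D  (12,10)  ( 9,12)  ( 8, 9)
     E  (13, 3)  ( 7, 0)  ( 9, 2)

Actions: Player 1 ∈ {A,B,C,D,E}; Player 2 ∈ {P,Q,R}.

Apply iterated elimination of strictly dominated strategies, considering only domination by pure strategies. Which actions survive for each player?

P2 drop R (P beats it: A:3>2 B:11>9 C:6>5 D:10>9 E:3>2)
P1 drop A (D beats it: P:12>9 Q:9>0)
P1 drop B (D beats it: P:12>9 Q:9>2)
P1 drop C (D beats it: P:12>6 Q:9>2)
P1→{D,E} P2→{P,Q}

IESDS → P1:{D,E} P2:{P,Q}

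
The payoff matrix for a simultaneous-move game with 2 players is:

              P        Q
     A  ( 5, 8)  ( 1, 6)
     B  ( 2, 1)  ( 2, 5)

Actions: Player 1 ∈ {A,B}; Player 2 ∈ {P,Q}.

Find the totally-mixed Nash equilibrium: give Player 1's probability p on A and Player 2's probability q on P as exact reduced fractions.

P1 indiff ⇒ q·5+(1-q)·1 = q·2+(1-q)·2 ⇒ q(3) = (1-q)(1) ⇒ q = 1/4
P2 indiff ⇒ p·8+(1-p)·1 = p·6+(1-p)·5 ⇒ p(2) = (1-p)(4) ⇒ p = 2/3

(p,q) = (2/3, 1/4)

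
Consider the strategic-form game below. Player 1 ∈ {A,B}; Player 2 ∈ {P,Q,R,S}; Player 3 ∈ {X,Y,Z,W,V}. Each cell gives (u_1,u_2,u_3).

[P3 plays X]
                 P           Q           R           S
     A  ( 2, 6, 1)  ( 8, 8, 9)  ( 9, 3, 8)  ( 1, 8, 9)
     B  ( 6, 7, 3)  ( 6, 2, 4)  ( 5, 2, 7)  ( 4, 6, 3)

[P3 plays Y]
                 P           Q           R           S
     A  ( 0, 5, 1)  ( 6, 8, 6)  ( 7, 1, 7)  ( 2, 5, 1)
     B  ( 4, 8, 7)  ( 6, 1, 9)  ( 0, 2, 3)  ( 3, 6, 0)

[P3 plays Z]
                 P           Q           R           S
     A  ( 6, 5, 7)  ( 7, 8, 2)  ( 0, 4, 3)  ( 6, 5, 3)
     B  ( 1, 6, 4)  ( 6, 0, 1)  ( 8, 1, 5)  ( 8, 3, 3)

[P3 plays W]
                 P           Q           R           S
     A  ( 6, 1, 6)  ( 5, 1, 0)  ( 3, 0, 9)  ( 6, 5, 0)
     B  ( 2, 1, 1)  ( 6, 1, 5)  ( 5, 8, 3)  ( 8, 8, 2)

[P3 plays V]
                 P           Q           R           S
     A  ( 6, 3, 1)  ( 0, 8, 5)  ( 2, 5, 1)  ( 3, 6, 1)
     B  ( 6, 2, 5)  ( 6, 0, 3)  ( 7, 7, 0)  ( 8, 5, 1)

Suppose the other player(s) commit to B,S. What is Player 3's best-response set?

u_3(X vs B,S) = 3
u_3(Y vs B,S) = 0
u_3(Z vs B,S) = 3
u_3(W vs B,S) = 2
u_3(V vs B,S) = 1
max payoff 3 at {X,Z}

argmax u_3 = {X,Z}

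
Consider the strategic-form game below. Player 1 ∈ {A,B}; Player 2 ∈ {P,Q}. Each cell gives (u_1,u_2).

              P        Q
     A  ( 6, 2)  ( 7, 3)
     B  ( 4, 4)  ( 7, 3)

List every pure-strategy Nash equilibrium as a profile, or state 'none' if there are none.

PSNE = {(A,Q)}

(A,P): not NE [P2→Q gives 3>2]
(A,Q): NE
(B,P): not NE [P1→A gives 6>4]
(B,Q): not NE [P2→P gives 4>3]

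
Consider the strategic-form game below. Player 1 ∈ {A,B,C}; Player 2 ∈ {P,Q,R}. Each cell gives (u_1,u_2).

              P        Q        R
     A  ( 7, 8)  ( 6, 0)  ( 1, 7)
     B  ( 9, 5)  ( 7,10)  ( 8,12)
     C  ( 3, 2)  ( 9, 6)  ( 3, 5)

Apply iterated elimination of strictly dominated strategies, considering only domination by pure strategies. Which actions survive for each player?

P1 drop A (B beats it: P:9>7 Q:7>6 R:8>1)
P2 drop P (Q beats it: B:10>5 C:6>2)
P1→{B,C} P2→{Q,R}

Remaining: P1:{B,C} P2:{Q,R}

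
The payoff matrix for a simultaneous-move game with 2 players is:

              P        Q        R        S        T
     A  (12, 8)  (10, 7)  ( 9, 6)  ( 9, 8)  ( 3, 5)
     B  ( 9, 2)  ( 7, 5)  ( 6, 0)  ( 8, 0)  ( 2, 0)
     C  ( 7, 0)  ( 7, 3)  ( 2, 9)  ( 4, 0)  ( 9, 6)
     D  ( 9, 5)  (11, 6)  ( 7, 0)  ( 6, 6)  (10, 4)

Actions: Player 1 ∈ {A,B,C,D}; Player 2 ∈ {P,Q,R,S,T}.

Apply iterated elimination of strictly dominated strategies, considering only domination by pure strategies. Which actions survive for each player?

P1 drop B (A beats it: P:12>9 Q:10>7 R:9>6 S:9>8 T:3>2)
P1 drop C (D beats it: P:9>7 Q:11>7 R:7>2 S:6>4 T:10>9)
P2 drop R (P beats it: A:8>6 D:5>0)
P2 drop T (P beats it: A:8>5 D:5>4)
P1→{A,D} P2→{P,Q,S}

Remaining: P1:{A,D} P2:{P,Q,S}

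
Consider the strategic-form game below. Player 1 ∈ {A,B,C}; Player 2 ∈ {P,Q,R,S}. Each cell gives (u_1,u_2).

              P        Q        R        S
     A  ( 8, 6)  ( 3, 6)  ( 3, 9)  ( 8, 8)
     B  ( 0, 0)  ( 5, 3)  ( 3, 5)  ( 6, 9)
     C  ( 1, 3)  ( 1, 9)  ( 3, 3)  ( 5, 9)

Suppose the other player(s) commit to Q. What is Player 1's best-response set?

u_1(A vs Q) = 3
u_1(B vs Q) = 5
u_1(C vs Q) = 1
max payoff 5 at {B}

P1 best: {B}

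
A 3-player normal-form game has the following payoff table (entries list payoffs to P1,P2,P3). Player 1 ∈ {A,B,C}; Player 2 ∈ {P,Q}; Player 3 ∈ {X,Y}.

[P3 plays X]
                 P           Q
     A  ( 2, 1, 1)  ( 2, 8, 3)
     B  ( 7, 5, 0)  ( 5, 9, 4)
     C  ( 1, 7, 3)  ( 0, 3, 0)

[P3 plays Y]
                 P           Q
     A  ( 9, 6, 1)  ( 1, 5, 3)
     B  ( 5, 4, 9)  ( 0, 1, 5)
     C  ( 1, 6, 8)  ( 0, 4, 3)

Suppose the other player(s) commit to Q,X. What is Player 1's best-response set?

argmax u_1 = {B}

u_1(A vs Q,X) = 2
u_1(B vs Q,X) = 5
u_1(C vs Q,X) = 0
max payoff 5 at {B}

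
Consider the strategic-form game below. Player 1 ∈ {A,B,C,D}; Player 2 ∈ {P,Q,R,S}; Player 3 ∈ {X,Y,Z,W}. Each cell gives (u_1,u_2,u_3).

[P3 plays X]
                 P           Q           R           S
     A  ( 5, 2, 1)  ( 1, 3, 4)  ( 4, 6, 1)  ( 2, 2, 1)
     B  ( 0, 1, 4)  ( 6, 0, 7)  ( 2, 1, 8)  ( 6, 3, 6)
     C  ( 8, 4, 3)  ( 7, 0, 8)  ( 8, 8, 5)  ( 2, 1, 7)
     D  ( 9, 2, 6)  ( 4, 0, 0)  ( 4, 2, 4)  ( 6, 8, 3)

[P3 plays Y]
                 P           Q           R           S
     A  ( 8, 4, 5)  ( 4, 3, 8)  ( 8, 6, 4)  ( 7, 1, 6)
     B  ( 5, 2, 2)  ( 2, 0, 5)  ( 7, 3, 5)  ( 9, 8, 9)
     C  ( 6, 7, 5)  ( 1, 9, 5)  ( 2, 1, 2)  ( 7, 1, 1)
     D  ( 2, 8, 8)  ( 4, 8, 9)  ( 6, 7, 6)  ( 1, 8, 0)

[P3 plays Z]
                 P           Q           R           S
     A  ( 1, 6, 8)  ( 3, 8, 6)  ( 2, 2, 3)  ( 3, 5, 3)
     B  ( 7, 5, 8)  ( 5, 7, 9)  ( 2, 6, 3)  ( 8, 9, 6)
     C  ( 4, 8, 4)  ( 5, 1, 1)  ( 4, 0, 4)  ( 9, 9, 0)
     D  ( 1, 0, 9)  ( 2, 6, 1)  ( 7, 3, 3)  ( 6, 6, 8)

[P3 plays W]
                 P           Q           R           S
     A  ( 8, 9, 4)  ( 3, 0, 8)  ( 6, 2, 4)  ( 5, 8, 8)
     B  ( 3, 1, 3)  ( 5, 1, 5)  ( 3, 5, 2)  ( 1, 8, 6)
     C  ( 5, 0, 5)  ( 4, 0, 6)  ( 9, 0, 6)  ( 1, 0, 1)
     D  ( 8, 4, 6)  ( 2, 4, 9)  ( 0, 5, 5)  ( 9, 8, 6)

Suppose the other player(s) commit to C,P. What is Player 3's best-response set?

BR_3 = {Y,W}

u_3(X vs C,P) = 3
u_3(Y vs C,P) = 5
u_3(Z vs C,P) = 4
u_3(W vs C,P) = 5
max payoff 5 at {Y,W}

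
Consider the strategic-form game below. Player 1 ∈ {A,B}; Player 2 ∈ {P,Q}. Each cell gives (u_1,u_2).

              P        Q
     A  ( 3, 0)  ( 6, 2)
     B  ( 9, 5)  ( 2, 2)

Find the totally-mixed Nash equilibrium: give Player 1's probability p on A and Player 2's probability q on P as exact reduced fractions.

P1 indiff ⇒ q·3+(1-q)·6 = q·9+(1-q)·2 ⇒ q(-6) = (1-q)(-4) ⇒ q = 2/5
P2 indiff ⇒ p·0+(1-p)·5 = p·2+(1-p)·2 ⇒ p(-2) = (1-p)(-3) ⇒ p = 3/5

p=3/5, q=2/5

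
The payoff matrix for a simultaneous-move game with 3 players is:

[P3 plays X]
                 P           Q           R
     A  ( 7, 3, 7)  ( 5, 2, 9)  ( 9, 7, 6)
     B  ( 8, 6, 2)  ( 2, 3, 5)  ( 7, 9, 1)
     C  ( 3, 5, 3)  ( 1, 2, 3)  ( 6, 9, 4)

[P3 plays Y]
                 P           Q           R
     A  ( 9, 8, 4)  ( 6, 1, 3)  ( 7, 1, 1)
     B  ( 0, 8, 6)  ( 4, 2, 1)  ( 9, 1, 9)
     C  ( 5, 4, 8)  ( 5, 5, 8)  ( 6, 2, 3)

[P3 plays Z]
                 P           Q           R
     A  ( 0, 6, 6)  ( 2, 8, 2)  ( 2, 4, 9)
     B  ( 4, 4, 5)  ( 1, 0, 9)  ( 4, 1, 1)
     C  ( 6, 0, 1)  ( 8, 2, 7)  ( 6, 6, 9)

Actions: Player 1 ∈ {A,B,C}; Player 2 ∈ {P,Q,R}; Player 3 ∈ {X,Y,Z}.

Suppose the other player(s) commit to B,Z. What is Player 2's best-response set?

P2 best: {P}

u_2(P vs B,Z) = 4
u_2(Q vs B,Z) = 0
u_2(R vs B,Z) = 1
max payoff 4 at {P}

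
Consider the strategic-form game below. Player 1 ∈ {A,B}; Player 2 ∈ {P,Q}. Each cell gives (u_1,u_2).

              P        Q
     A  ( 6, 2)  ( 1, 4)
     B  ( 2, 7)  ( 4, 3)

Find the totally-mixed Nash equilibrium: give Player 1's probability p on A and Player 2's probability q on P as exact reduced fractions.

P1 indiff ⇒ q·6+(1-q)·1 = q·2+(1-q)·4 ⇒ q(4) = (1-q)(3) ⇒ q = 3/7
P2 indiff ⇒ p·2+(1-p)·7 = p·4+(1-p)·3 ⇒ p(-2) = (1-p)(-4) ⇒ p = 2/3

(p,q) = (2/3, 3/7)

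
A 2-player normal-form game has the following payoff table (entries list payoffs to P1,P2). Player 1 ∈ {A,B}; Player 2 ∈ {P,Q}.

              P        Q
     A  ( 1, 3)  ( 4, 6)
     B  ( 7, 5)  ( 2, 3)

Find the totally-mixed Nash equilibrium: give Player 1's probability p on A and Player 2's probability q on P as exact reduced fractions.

(p,q) = (2/5, 1/4)

P1 indiff ⇒ q·1+(1-q)·4 = q·7+(1-q)·2 ⇒ q(-6) = (1-q)(-2) ⇒ q = 1/4
P2 indiff ⇒ p·3+(1-p)·5 = p·6+(1-p)·3 ⇒ p(-3) = (1-p)(-2) ⇒ p = 2/5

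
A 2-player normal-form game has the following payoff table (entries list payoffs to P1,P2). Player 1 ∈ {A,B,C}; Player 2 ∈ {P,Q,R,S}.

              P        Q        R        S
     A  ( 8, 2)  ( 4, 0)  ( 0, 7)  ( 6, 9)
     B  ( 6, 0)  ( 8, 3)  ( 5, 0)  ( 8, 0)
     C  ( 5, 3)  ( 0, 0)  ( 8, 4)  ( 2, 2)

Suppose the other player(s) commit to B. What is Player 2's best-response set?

BR_2 = {Q}

u_2(P vs B) = 0
u_2(Q vs B) = 3
u_2(R vs B) = 0
u_2(S vs B) = 0
max payoff 3 at {Q}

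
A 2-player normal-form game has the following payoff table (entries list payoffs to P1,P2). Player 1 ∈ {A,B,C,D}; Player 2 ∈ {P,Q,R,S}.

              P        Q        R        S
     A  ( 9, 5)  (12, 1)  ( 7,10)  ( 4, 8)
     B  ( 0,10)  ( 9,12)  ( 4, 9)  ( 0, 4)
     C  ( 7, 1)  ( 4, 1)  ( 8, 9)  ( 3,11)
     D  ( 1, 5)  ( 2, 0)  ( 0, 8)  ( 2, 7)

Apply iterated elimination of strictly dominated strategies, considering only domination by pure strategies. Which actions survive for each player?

P1 drop B (A beats it: P:9>0 Q:12>9 R:7>4 S:4>0)
P1 drop D (A beats it: P:9>1 Q:12>2 R:7>0 S:4>2)
P2 drop P (R beats it: A:10>5 C:9>1)
P2 drop Q (R beats it: A:10>1 C:9>1)
P1→{A,C} P2→{R,S}

Survivors P1:{A,C} P2:{R,S}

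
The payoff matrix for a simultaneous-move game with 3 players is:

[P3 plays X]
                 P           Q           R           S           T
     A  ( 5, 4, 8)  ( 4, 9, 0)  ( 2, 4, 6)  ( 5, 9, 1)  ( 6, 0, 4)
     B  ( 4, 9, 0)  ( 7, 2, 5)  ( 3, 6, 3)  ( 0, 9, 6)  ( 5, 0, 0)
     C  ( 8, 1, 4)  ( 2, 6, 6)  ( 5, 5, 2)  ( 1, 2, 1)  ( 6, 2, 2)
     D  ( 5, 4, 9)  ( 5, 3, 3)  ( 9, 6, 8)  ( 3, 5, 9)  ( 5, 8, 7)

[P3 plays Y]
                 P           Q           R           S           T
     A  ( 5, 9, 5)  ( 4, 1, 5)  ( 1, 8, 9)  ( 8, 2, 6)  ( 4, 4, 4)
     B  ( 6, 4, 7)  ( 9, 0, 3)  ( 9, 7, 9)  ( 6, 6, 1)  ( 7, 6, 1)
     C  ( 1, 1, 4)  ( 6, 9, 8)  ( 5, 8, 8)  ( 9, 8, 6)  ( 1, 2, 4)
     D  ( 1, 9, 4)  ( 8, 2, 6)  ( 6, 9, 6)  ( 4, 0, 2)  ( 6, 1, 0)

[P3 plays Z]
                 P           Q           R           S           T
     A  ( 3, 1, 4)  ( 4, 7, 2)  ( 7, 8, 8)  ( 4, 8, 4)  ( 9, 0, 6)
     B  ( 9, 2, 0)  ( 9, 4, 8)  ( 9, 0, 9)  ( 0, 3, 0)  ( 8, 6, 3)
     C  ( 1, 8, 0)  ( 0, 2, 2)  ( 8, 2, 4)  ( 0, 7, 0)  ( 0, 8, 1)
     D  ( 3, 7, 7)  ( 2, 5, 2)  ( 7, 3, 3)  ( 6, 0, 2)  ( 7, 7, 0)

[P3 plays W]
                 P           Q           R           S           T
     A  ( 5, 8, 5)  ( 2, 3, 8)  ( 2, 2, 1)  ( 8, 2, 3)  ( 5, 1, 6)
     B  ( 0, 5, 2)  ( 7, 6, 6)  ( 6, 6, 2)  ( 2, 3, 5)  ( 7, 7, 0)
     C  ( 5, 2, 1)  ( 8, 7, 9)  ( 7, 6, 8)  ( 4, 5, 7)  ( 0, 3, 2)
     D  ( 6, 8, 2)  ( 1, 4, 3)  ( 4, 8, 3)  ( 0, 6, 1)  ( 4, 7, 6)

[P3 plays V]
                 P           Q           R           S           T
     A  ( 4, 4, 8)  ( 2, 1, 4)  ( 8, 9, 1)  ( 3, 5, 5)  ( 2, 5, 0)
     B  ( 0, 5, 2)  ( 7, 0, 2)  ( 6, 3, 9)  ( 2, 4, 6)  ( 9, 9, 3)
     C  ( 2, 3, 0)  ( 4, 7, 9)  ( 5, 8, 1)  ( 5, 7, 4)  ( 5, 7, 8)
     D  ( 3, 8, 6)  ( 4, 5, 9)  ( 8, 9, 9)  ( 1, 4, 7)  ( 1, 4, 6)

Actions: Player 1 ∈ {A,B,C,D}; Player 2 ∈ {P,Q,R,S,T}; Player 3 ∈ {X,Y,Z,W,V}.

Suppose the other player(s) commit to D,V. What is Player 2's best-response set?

BR_2 = {R}

u_2(P vs D,V) = 8
u_2(Q vs D,V) = 5
u_2(R vs D,V) = 9
u_2(S vs D,V) = 4
u_2(T vs D,V) = 4
max payoff 9 at {R}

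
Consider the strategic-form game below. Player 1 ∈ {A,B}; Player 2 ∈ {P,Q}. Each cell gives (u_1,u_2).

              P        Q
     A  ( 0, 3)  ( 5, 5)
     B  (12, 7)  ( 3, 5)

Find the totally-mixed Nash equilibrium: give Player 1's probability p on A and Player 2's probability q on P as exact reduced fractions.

P1 indiff ⇒ q·0+(1-q)·5 = q·12+(1-q)·3 ⇒ q(-12) = (1-q)(-2) ⇒ q = 1/7
P2 indiff ⇒ p·3+(1-p)·7 = p·5+(1-p)·5 ⇒ p(-2) = (1-p)(-2) ⇒ p = 1/2

p=1/2, q=1/7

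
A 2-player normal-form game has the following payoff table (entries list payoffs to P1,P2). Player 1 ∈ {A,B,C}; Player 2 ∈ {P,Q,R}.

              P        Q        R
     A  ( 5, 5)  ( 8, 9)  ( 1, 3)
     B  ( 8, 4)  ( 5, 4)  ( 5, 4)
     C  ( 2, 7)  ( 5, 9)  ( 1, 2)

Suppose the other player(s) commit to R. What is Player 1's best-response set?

u_1(A vs R) = 1
u_1(B vs R) = 5
u_1(C vs R) = 1
max payoff 5 at {B}

P1 best: {B}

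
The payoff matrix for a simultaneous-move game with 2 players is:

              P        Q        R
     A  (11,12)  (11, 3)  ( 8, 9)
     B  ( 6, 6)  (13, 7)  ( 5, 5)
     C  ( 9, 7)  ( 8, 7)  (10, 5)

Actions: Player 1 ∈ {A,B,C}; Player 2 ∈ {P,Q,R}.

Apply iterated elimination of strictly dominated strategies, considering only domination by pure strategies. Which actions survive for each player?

Remaining: P1:{A,B} P2:{P,Q}

P2 drop R (P beats it: A:12>9 B:6>5 C:7>5)
P1 drop C (A beats it: P:11>9 Q:11>8)
P1→{A,B} P2→{P,Q}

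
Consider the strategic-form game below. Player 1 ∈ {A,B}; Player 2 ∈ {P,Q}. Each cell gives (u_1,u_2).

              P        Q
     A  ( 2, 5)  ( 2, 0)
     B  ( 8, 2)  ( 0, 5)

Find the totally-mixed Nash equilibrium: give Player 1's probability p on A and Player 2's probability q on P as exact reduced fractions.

P1 mixes 3/8 on A; P2 mixes 1/4 on P

P1 indiff ⇒ q·2+(1-q)·2 = q·8+(1-q)·0 ⇒ q(-6) = (1-q)(-2) ⇒ q = 1/4
P2 indiff ⇒ p·5+(1-p)·2 = p·0+(1-p)·5 ⇒ p(5) = (1-p)(3) ⇒ p = 3/8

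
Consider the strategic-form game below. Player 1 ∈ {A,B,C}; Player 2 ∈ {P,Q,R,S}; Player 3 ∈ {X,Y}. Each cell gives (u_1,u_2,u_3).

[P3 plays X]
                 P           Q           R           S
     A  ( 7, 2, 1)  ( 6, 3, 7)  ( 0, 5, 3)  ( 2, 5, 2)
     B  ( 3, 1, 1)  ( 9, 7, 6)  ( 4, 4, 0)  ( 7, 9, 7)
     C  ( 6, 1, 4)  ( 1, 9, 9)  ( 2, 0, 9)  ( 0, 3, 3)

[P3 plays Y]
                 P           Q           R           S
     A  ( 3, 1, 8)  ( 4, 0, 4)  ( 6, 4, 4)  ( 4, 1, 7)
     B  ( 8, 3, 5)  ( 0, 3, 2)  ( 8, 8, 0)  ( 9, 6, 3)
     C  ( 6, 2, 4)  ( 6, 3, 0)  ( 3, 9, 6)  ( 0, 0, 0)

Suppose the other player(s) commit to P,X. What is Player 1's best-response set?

P1 best: {A}

u_1(A vs P,X) = 7
u_1(B vs P,X) = 3
u_1(C vs P,X) = 6
max payoff 7 at {A}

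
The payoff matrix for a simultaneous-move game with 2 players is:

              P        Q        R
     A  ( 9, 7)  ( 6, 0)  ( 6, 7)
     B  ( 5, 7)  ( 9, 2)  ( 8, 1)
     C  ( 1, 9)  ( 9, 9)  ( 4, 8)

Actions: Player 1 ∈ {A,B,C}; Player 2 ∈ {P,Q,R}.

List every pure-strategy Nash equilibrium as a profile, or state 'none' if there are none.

PSNE = {(A,P), (C,Q)}

(A,P): NE
(A,Q): not NE [P1→C gives 9>6; P2→R gives 7>0]
(A,R): not NE [P1→B gives 8>6]
(B,P): not NE [P1→A gives 9>5]
(B,Q): not NE [P2→P gives 7>2]
(B,R): not NE [P2→P gives 7>1]
(C,P): not NE [P1→A gives 9>1]
(C,Q): NE
(C,R): not NE [P1→B gives 8>4; P2→Q gives 9>8]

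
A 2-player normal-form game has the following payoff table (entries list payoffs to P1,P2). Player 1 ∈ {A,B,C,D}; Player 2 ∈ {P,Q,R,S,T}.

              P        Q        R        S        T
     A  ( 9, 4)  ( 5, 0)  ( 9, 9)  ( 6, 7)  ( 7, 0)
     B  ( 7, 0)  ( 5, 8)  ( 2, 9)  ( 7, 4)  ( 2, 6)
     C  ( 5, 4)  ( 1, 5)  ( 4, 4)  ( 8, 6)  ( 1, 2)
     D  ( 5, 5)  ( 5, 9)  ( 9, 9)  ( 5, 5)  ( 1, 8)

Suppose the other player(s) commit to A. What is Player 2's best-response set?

P2 best: {R}

u_2(P vs A) = 4
u_2(Q vs A) = 0
u_2(R vs A) = 9
u_2(S vs A) = 7
u_2(T vs A) = 0
max payoff 9 at {R}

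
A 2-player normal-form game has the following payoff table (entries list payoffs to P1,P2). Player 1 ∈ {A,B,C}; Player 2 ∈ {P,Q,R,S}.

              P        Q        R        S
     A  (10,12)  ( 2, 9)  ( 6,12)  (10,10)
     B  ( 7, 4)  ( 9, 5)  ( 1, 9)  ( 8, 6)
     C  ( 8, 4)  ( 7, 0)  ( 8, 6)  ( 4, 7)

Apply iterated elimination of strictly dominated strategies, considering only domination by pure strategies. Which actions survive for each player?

Remaining: P1:{A,C} P2:{P,R,S}

P2 drop Q (R beats it: A:12>9 B:9>5 C:6>0)
P1 drop B (A beats it: P:10>7 R:6>1 S:10>8)
P1→{A,C} P2→{P,R,S}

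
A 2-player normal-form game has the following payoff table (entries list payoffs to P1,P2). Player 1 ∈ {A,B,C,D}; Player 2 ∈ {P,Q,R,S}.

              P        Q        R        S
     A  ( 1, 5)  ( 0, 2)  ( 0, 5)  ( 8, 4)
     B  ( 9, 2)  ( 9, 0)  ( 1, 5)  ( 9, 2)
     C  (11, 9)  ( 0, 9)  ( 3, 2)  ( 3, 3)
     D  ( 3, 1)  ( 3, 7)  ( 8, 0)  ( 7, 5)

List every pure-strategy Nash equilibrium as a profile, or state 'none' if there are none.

Nash profiles: (C,P)

(A,P): not NE [P1→C gives 11>1]
(A,Q): not NE [P1→B gives 9>0; P2→R gives 5>2]
(A,R): not NE [P1→D gives 8>0]
(A,S): not NE [P1→B gives 9>8; P2→R gives 5>4]
(B,P): not NE [P1→C gives 11>9; P2→R gives 5>2]
(B,Q): not NE [P2→R gives 5>0]
(B,R): not NE [P1→D gives 8>1]
(B,S): not NE [P2→R gives 5>2]
(C,P): NE
(C,Q): not NE [P1→B gives 9>0]
(C,R): not NE [P1→D gives 8>3; P2→Q gives 9>2]
(C,S): not NE [P1→B gives 9>3; P2→Q gives 9>3]
(D,P): not NE [P1→C gives 11>3; P2→Q gives 7>1]
(D,Q): not NE [P1→B gives 9>3]
(D,R): not NE [P2→Q gives 7>0]
(D,S): not NE [P1→B gives 9>7; P2→Q gives 7>5]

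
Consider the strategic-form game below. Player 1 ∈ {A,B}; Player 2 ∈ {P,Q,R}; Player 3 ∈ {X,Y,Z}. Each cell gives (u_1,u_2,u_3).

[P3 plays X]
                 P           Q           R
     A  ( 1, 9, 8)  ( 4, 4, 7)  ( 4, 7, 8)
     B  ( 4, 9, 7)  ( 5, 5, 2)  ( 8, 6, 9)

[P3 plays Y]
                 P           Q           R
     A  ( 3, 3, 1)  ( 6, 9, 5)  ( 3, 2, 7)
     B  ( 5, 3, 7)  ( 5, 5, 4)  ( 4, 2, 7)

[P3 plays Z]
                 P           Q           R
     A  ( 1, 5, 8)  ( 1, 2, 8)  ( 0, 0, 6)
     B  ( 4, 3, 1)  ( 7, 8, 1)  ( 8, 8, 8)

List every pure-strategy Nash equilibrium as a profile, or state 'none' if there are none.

PSNE = {(B,P,X)}

(A,P,X): not NE [P1→B gives 4>1]
(A,P,Y): not NE [P1→B gives 5>3; P2→Q gives 9>3; P3→Z gives 8>1]
(A,P,Z): not NE [P1→B gives 4>1]
(A,Q,X): not NE [P1→B gives 5>4; P2→P gives 9>4; P3→Z gives 8>7]
(A,Q,Y): not NE [P3→Z gives 8>5]
(A,Q,Z): not NE [P1→B gives 7>1; P2→P gives 5>2]
(A,R,X): not NE [P1→B gives 8>4; P2→P gives 9>7]
(A,R,Y): not NE [P1→B gives 4>3; P2→Q gives 9>2; P3→X gives 8>7]
(A,R,Z): not NE [P1→B gives 8>0; P2→P gives 5>0; P3→X gives 8>6]
(B,P,X): NE
(B,P,Y): not NE [P2→Q gives 5>3]
(B,P,Z): not NE [P2→R gives 8>3; P3→Y gives 7>1]
(B,Q,X): not NE [P2→P gives 9>5; P3→Y gives 4>2]
(B,Q,Y): not NE [P1→A gives 6>5]
(B,Q,Z): not NE [P3→Y gives 4>1]
(B,R,X): not NE [P2→P gives 9>6]
(B,R,Y): not NE [P2→Q gives 5>2; P3→X gives 9>7]
(B,R,Z): not NE [P3→X gives 9>8]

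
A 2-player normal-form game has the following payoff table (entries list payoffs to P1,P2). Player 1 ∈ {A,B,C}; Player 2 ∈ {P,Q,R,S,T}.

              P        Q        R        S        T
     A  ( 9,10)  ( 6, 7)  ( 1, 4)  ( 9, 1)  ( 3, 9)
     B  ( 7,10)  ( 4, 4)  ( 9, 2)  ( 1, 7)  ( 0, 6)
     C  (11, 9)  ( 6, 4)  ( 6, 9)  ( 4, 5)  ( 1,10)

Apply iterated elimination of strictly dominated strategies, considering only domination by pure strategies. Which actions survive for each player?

P2 drop Q (P beats it: A:10>7 B:10>4 C:9>4)
P2 drop R (T beats it: A:9>4 B:6>2 C:10>9)
P1 drop B (A beats it: P:9>7 S:9>1 T:3>0)
P2 drop S (P beats it: A:10>1 C:9>5)
P1→{A,C} P2→{P,T}

Remaining: P1:{A,C} P2:{P,T}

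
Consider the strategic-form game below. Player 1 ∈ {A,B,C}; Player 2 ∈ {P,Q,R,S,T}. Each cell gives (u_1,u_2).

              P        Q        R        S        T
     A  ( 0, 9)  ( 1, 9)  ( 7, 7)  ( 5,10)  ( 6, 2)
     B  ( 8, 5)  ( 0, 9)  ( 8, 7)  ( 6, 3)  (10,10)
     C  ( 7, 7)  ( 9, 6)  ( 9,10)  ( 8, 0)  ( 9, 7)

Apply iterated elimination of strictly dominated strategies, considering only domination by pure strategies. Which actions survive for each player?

P1 drop A (C beats it: P:7>0 Q:9>1 R:9>7 S:8>5 T:9>6)
P2 drop P (R beats it: B:7>5 C:10>7)
P2 drop Q (T beats it: B:10>9 C:7>6)
P2 drop S (R beats it: B:7>3 C:10>0)
P1→{B,C} P2→{R,T}

Remaining: P1:{B,C} P2:{R,T}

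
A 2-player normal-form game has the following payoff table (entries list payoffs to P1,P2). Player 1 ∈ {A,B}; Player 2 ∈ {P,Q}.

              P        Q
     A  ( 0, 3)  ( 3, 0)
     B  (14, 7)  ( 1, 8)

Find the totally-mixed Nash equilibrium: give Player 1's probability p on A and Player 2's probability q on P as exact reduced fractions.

p=1/4, q=1/8

P1 indiff ⇒ q·0+(1-q)·3 = q·14+(1-q)·1 ⇒ q(-14) = (1-q)(-2) ⇒ q = 1/8
P2 indiff ⇒ p·3+(1-p)·7 = p·0+(1-p)·8 ⇒ p(3) = (1-p)(1) ⇒ p = 1/4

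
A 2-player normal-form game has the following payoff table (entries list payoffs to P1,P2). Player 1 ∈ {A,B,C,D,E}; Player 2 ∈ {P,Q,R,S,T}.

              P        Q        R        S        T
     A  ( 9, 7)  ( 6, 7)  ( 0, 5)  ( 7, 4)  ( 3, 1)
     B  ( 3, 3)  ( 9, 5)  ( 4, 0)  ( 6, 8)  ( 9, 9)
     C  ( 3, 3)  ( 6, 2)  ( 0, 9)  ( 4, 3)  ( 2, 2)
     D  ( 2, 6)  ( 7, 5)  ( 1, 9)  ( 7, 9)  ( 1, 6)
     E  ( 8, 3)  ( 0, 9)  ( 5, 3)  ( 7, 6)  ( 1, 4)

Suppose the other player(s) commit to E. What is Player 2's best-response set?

BR_2 = {Q}

u_2(P vs E) = 3
u_2(Q vs E) = 9
u_2(R vs E) = 3
u_2(S vs E) = 6
u_2(T vs E) = 4
max payoff 9 at {Q}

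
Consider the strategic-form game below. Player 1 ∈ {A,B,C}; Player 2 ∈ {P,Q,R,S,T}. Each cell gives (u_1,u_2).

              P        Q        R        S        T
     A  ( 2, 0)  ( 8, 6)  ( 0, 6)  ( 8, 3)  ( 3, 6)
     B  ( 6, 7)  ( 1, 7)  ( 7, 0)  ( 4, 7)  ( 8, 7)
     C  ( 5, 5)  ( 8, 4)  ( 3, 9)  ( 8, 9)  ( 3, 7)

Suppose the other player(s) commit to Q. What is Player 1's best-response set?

u_1(A vs Q) = 8
u_1(B vs Q) = 1
u_1(C vs Q) = 8
max payoff 8 at {A,C}

BR_1 = {A,C}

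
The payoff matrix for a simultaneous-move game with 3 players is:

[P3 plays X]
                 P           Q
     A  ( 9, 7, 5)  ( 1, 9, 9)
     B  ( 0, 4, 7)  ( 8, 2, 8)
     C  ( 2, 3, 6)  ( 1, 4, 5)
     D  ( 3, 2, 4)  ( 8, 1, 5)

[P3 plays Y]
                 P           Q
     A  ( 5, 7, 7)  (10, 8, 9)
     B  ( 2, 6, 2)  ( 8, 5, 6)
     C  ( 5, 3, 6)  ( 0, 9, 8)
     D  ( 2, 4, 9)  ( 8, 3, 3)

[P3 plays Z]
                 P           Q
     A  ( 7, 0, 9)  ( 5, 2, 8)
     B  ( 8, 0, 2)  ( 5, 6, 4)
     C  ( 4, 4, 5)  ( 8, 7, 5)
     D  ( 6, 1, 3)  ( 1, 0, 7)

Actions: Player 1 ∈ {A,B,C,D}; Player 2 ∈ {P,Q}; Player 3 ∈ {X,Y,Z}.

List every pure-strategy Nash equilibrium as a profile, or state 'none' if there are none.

Nash profiles: (A,Q,Y)

(A,P,X): not NE [P2→Q gives 9>7; P3→Z gives 9>5]
(A,P,Y): not NE [P2→Q gives 8>7; P3→Z gives 9>7]
(A,P,Z): not NE [P1→B gives 8>7; P2→Q gives 2>0]
(A,Q,X): not NE [P1→D gives 8>1]
(A,Q,Y): NE
(A,Q,Z): not NE [P1→C gives 8>5; P3→Y gives 9>8]
(B,P,X): not NE [P1→A gives 9>0]
(B,P,Y): not NE [P1→C gives 5>2; P3→X gives 7>2]
(B,P,Z): not NE [P2→Q gives 6>0; P3→X gives 7>2]
(B,Q,X): not NE [P2→P gives 4>2]
(B,Q,Y): not NE [P1→A gives 10>8; P2→P gives 6>5; P3→X gives 8>6]
(B,Q,Z): not NE [P1→C gives 8>5; P3→X gives 8>4]
(C,P,X): not NE [P1→A gives 9>2; P2→Q gives 4>3]
(C,P,Y): not NE [P2→Q gives 9>3]
(C,P,Z): not NE [P1→B gives 8>4; P2→Q gives 7>4; P3→Y gives 6>5]
(C,Q,X): not NE [P1→D gives 8>1; P3→Y gives 8>5]
(C,Q,Y): not NE [P1→A gives 10>0]
(C,Q,Z): not NE [P3→Y gives 8>5]
(D,P,X): not NE [P1→A gives 9>3; P3→Y gives 9>4]
(D,P,Y): not NE [P1→C gives 5>2]
(D,P,Z): not NE [P1→B gives 8>6; P3→Y gives 9>3]
(D,Q,X): not NE [P2→P gives 2>1; P3→Z gives 7>5]
(D,Q,Y): not NE [P1→A gives 10>8; P2→P gives 4>3; P3→Z gives 7>3]
(D,Q,Z): not NE [P1→C gives 8>1; P2→P gives 1>0]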